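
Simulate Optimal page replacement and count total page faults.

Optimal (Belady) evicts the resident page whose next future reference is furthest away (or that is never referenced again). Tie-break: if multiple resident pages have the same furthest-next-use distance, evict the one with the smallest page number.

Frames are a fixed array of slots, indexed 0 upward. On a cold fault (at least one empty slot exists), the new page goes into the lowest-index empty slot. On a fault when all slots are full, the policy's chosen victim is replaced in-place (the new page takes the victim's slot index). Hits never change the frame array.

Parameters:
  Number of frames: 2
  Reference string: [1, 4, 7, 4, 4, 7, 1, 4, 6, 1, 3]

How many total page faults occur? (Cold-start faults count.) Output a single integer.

Answer: 6

Derivation:
Step 0: ref 1 → FAULT, frames=[1,-]
Step 1: ref 4 → FAULT, frames=[1,4]
Step 2: ref 7 → FAULT (evict 1), frames=[7,4]
Step 3: ref 4 → HIT, frames=[7,4]
Step 4: ref 4 → HIT, frames=[7,4]
Step 5: ref 7 → HIT, frames=[7,4]
Step 6: ref 1 → FAULT (evict 7), frames=[1,4]
Step 7: ref 4 → HIT, frames=[1,4]
Step 8: ref 6 → FAULT (evict 4), frames=[1,6]
Step 9: ref 1 → HIT, frames=[1,6]
Step 10: ref 3 → FAULT (evict 1), frames=[3,6]
Total faults: 6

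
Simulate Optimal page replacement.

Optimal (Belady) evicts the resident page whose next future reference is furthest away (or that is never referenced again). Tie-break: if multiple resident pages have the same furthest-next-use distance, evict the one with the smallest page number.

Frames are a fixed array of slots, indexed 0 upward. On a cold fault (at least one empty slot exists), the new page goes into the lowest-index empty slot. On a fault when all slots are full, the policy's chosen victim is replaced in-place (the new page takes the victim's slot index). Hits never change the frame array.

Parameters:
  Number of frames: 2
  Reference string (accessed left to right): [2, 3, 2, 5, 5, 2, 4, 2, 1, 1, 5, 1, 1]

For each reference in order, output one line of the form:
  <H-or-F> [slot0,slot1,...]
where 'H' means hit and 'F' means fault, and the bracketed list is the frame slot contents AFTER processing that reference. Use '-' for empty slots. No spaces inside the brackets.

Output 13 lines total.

F [2,-]
F [2,3]
H [2,3]
F [2,5]
H [2,5]
H [2,5]
F [2,4]
H [2,4]
F [1,4]
H [1,4]
F [1,5]
H [1,5]
H [1,5]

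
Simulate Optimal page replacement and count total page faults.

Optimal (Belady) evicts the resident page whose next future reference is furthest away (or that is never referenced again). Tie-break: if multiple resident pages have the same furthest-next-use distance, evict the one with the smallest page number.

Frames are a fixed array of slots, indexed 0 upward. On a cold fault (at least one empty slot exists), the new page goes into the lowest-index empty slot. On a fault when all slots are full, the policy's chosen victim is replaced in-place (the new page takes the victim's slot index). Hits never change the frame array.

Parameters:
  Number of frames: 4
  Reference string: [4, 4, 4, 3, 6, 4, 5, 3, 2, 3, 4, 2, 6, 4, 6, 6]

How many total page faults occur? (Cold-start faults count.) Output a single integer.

Answer: 5

Derivation:
Step 0: ref 4 → FAULT, frames=[4,-,-,-]
Step 1: ref 4 → HIT, frames=[4,-,-,-]
Step 2: ref 4 → HIT, frames=[4,-,-,-]
Step 3: ref 3 → FAULT, frames=[4,3,-,-]
Step 4: ref 6 → FAULT, frames=[4,3,6,-]
Step 5: ref 4 → HIT, frames=[4,3,6,-]
Step 6: ref 5 → FAULT, frames=[4,3,6,5]
Step 7: ref 3 → HIT, frames=[4,3,6,5]
Step 8: ref 2 → FAULT (evict 5), frames=[4,3,6,2]
Step 9: ref 3 → HIT, frames=[4,3,6,2]
Step 10: ref 4 → HIT, frames=[4,3,6,2]
Step 11: ref 2 → HIT, frames=[4,3,6,2]
Step 12: ref 6 → HIT, frames=[4,3,6,2]
Step 13: ref 4 → HIT, frames=[4,3,6,2]
Step 14: ref 6 → HIT, frames=[4,3,6,2]
Step 15: ref 6 → HIT, frames=[4,3,6,2]
Total faults: 5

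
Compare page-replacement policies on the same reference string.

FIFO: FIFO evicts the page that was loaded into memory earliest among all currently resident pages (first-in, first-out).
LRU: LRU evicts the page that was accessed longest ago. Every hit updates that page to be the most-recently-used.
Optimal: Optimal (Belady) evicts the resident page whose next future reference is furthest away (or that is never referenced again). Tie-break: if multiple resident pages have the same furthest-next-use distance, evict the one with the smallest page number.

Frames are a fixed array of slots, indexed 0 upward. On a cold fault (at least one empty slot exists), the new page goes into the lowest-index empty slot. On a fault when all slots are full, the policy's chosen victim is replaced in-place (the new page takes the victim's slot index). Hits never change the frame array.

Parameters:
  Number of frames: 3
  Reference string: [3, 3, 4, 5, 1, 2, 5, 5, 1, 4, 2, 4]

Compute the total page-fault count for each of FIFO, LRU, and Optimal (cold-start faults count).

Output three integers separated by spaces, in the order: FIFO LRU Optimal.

Answer: 6 7 6

Derivation:
--- FIFO ---
  step 0: ref 3 -> FAULT, frames=[3,-,-] (faults so far: 1)
  step 1: ref 3 -> HIT, frames=[3,-,-] (faults so far: 1)
  step 2: ref 4 -> FAULT, frames=[3,4,-] (faults so far: 2)
  step 3: ref 5 -> FAULT, frames=[3,4,5] (faults so far: 3)
  step 4: ref 1 -> FAULT, evict 3, frames=[1,4,5] (faults so far: 4)
  step 5: ref 2 -> FAULT, evict 4, frames=[1,2,5] (faults so far: 5)
  step 6: ref 5 -> HIT, frames=[1,2,5] (faults so far: 5)
  step 7: ref 5 -> HIT, frames=[1,2,5] (faults so far: 5)
  step 8: ref 1 -> HIT, frames=[1,2,5] (faults so far: 5)
  step 9: ref 4 -> FAULT, evict 5, frames=[1,2,4] (faults so far: 6)
  step 10: ref 2 -> HIT, frames=[1,2,4] (faults so far: 6)
  step 11: ref 4 -> HIT, frames=[1,2,4] (faults so far: 6)
  FIFO total faults: 6
--- LRU ---
  step 0: ref 3 -> FAULT, frames=[3,-,-] (faults so far: 1)
  step 1: ref 3 -> HIT, frames=[3,-,-] (faults so far: 1)
  step 2: ref 4 -> FAULT, frames=[3,4,-] (faults so far: 2)
  step 3: ref 5 -> FAULT, frames=[3,4,5] (faults so far: 3)
  step 4: ref 1 -> FAULT, evict 3, frames=[1,4,5] (faults so far: 4)
  step 5: ref 2 -> FAULT, evict 4, frames=[1,2,5] (faults so far: 5)
  step 6: ref 5 -> HIT, frames=[1,2,5] (faults so far: 5)
  step 7: ref 5 -> HIT, frames=[1,2,5] (faults so far: 5)
  step 8: ref 1 -> HIT, frames=[1,2,5] (faults so far: 5)
  step 9: ref 4 -> FAULT, evict 2, frames=[1,4,5] (faults so far: 6)
  step 10: ref 2 -> FAULT, evict 5, frames=[1,4,2] (faults so far: 7)
  step 11: ref 4 -> HIT, frames=[1,4,2] (faults so far: 7)
  LRU total faults: 7
--- Optimal ---
  step 0: ref 3 -> FAULT, frames=[3,-,-] (faults so far: 1)
  step 1: ref 3 -> HIT, frames=[3,-,-] (faults so far: 1)
  step 2: ref 4 -> FAULT, frames=[3,4,-] (faults so far: 2)
  step 3: ref 5 -> FAULT, frames=[3,4,5] (faults so far: 3)
  step 4: ref 1 -> FAULT, evict 3, frames=[1,4,5] (faults so far: 4)
  step 5: ref 2 -> FAULT, evict 4, frames=[1,2,5] (faults so far: 5)
  step 6: ref 5 -> HIT, frames=[1,2,5] (faults so far: 5)
  step 7: ref 5 -> HIT, frames=[1,2,5] (faults so far: 5)
  step 8: ref 1 -> HIT, frames=[1,2,5] (faults so far: 5)
  step 9: ref 4 -> FAULT, evict 1, frames=[4,2,5] (faults so far: 6)
  step 10: ref 2 -> HIT, frames=[4,2,5] (faults so far: 6)
  step 11: ref 4 -> HIT, frames=[4,2,5] (faults so far: 6)
  Optimal total faults: 6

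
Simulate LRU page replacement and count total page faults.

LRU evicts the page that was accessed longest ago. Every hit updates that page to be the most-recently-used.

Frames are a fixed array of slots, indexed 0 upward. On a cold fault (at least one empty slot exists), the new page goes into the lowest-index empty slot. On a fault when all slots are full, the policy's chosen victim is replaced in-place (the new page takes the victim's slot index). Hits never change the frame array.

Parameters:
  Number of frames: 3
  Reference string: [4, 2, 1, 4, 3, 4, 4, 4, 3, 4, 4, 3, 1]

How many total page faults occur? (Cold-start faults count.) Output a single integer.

Step 0: ref 4 → FAULT, frames=[4,-,-]
Step 1: ref 2 → FAULT, frames=[4,2,-]
Step 2: ref 1 → FAULT, frames=[4,2,1]
Step 3: ref 4 → HIT, frames=[4,2,1]
Step 4: ref 3 → FAULT (evict 2), frames=[4,3,1]
Step 5: ref 4 → HIT, frames=[4,3,1]
Step 6: ref 4 → HIT, frames=[4,3,1]
Step 7: ref 4 → HIT, frames=[4,3,1]
Step 8: ref 3 → HIT, frames=[4,3,1]
Step 9: ref 4 → HIT, frames=[4,3,1]
Step 10: ref 4 → HIT, frames=[4,3,1]
Step 11: ref 3 → HIT, frames=[4,3,1]
Step 12: ref 1 → HIT, frames=[4,3,1]
Total faults: 4

Answer: 4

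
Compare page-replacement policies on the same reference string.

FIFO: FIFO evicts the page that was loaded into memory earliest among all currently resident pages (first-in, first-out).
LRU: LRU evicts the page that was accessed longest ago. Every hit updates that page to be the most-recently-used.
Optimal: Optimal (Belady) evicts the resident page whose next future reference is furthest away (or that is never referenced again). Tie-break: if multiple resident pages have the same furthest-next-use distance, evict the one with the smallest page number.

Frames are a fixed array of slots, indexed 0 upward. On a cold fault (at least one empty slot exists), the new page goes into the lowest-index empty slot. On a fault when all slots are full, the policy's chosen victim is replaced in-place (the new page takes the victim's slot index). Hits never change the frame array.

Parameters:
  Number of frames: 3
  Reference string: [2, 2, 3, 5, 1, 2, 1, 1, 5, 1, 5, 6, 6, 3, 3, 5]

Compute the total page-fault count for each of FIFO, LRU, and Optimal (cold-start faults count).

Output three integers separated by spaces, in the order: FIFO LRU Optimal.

Answer: 8 7 6

Derivation:
--- FIFO ---
  step 0: ref 2 -> FAULT, frames=[2,-,-] (faults so far: 1)
  step 1: ref 2 -> HIT, frames=[2,-,-] (faults so far: 1)
  step 2: ref 3 -> FAULT, frames=[2,3,-] (faults so far: 2)
  step 3: ref 5 -> FAULT, frames=[2,3,5] (faults so far: 3)
  step 4: ref 1 -> FAULT, evict 2, frames=[1,3,5] (faults so far: 4)
  step 5: ref 2 -> FAULT, evict 3, frames=[1,2,5] (faults so far: 5)
  step 6: ref 1 -> HIT, frames=[1,2,5] (faults so far: 5)
  step 7: ref 1 -> HIT, frames=[1,2,5] (faults so far: 5)
  step 8: ref 5 -> HIT, frames=[1,2,5] (faults so far: 5)
  step 9: ref 1 -> HIT, frames=[1,2,5] (faults so far: 5)
  step 10: ref 5 -> HIT, frames=[1,2,5] (faults so far: 5)
  step 11: ref 6 -> FAULT, evict 5, frames=[1,2,6] (faults so far: 6)
  step 12: ref 6 -> HIT, frames=[1,2,6] (faults so far: 6)
  step 13: ref 3 -> FAULT, evict 1, frames=[3,2,6] (faults so far: 7)
  step 14: ref 3 -> HIT, frames=[3,2,6] (faults so far: 7)
  step 15: ref 5 -> FAULT, evict 2, frames=[3,5,6] (faults so far: 8)
  FIFO total faults: 8
--- LRU ---
  step 0: ref 2 -> FAULT, frames=[2,-,-] (faults so far: 1)
  step 1: ref 2 -> HIT, frames=[2,-,-] (faults so far: 1)
  step 2: ref 3 -> FAULT, frames=[2,3,-] (faults so far: 2)
  step 3: ref 5 -> FAULT, frames=[2,3,5] (faults so far: 3)
  step 4: ref 1 -> FAULT, evict 2, frames=[1,3,5] (faults so far: 4)
  step 5: ref 2 -> FAULT, evict 3, frames=[1,2,5] (faults so far: 5)
  step 6: ref 1 -> HIT, frames=[1,2,5] (faults so far: 5)
  step 7: ref 1 -> HIT, frames=[1,2,5] (faults so far: 5)
  step 8: ref 5 -> HIT, frames=[1,2,5] (faults so far: 5)
  step 9: ref 1 -> HIT, frames=[1,2,5] (faults so far: 5)
  step 10: ref 5 -> HIT, frames=[1,2,5] (faults so far: 5)
  step 11: ref 6 -> FAULT, evict 2, frames=[1,6,5] (faults so far: 6)
  step 12: ref 6 -> HIT, frames=[1,6,5] (faults so far: 6)
  step 13: ref 3 -> FAULT, evict 1, frames=[3,6,5] (faults so far: 7)
  step 14: ref 3 -> HIT, frames=[3,6,5] (faults so far: 7)
  step 15: ref 5 -> HIT, frames=[3,6,5] (faults so far: 7)
  LRU total faults: 7
--- Optimal ---
  step 0: ref 2 -> FAULT, frames=[2,-,-] (faults so far: 1)
  step 1: ref 2 -> HIT, frames=[2,-,-] (faults so far: 1)
  step 2: ref 3 -> FAULT, frames=[2,3,-] (faults so far: 2)
  step 3: ref 5 -> FAULT, frames=[2,3,5] (faults so far: 3)
  step 4: ref 1 -> FAULT, evict 3, frames=[2,1,5] (faults so far: 4)
  step 5: ref 2 -> HIT, frames=[2,1,5] (faults so far: 4)
  step 6: ref 1 -> HIT, frames=[2,1,5] (faults so far: 4)
  step 7: ref 1 -> HIT, frames=[2,1,5] (faults so far: 4)
  step 8: ref 5 -> HIT, frames=[2,1,5] (faults so far: 4)
  step 9: ref 1 -> HIT, frames=[2,1,5] (faults so far: 4)
  step 10: ref 5 -> HIT, frames=[2,1,5] (faults so far: 4)
  step 11: ref 6 -> FAULT, evict 1, frames=[2,6,5] (faults so far: 5)
  step 12: ref 6 -> HIT, frames=[2,6,5] (faults so far: 5)
  step 13: ref 3 -> FAULT, evict 2, frames=[3,6,5] (faults so far: 6)
  step 14: ref 3 -> HIT, frames=[3,6,5] (faults so far: 6)
  step 15: ref 5 -> HIT, frames=[3,6,5] (faults so far: 6)
  Optimal total faults: 6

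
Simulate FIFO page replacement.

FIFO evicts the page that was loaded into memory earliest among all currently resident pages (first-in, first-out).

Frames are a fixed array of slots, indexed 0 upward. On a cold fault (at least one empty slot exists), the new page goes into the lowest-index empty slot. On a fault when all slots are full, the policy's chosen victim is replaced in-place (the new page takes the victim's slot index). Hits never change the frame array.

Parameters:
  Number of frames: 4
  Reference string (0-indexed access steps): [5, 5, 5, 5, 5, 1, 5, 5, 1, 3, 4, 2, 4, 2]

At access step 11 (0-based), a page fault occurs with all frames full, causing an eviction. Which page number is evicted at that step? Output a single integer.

Answer: 5

Derivation:
Step 0: ref 5 -> FAULT, frames=[5,-,-,-]
Step 1: ref 5 -> HIT, frames=[5,-,-,-]
Step 2: ref 5 -> HIT, frames=[5,-,-,-]
Step 3: ref 5 -> HIT, frames=[5,-,-,-]
Step 4: ref 5 -> HIT, frames=[5,-,-,-]
Step 5: ref 1 -> FAULT, frames=[5,1,-,-]
Step 6: ref 5 -> HIT, frames=[5,1,-,-]
Step 7: ref 5 -> HIT, frames=[5,1,-,-]
Step 8: ref 1 -> HIT, frames=[5,1,-,-]
Step 9: ref 3 -> FAULT, frames=[5,1,3,-]
Step 10: ref 4 -> FAULT, frames=[5,1,3,4]
Step 11: ref 2 -> FAULT, evict 5, frames=[2,1,3,4]
At step 11: evicted page 5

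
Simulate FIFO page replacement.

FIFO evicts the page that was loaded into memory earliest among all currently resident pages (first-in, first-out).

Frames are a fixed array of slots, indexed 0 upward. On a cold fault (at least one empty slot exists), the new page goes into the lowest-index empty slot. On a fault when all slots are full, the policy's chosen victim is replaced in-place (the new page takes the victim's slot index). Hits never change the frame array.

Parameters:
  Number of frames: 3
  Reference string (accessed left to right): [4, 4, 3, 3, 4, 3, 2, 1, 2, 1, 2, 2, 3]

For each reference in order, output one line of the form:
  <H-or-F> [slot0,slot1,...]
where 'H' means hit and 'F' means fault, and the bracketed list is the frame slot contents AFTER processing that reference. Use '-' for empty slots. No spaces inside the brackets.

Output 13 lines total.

F [4,-,-]
H [4,-,-]
F [4,3,-]
H [4,3,-]
H [4,3,-]
H [4,3,-]
F [4,3,2]
F [1,3,2]
H [1,3,2]
H [1,3,2]
H [1,3,2]
H [1,3,2]
H [1,3,2]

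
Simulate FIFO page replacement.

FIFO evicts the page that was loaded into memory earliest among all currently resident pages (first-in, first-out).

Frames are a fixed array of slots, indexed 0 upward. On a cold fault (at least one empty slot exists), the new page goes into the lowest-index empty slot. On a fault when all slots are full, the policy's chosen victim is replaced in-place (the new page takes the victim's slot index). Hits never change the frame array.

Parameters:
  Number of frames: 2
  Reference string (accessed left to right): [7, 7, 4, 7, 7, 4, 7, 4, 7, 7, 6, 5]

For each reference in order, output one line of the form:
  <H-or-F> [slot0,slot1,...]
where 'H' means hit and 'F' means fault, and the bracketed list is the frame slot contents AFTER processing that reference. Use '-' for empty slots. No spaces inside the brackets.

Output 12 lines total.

F [7,-]
H [7,-]
F [7,4]
H [7,4]
H [7,4]
H [7,4]
H [7,4]
H [7,4]
H [7,4]
H [7,4]
F [6,4]
F [6,5]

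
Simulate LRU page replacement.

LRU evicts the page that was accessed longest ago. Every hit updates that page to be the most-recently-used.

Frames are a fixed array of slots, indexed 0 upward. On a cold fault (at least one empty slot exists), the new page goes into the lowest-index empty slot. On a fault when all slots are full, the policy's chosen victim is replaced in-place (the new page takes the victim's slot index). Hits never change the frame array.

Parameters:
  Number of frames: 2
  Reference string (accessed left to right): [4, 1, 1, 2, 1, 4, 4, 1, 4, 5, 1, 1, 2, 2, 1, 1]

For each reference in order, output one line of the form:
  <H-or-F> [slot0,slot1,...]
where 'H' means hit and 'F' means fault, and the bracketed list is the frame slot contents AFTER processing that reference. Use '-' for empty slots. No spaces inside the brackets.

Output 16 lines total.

F [4,-]
F [4,1]
H [4,1]
F [2,1]
H [2,1]
F [4,1]
H [4,1]
H [4,1]
H [4,1]
F [4,5]
F [1,5]
H [1,5]
F [1,2]
H [1,2]
H [1,2]
H [1,2]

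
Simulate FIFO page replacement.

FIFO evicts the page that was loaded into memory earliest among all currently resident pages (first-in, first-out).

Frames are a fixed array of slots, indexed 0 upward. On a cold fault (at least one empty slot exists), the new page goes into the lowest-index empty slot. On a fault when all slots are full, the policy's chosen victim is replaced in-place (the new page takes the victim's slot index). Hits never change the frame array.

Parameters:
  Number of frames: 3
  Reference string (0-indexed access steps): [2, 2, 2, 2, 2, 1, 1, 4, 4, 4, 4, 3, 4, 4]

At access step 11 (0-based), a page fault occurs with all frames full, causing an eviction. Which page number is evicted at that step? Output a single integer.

Step 0: ref 2 -> FAULT, frames=[2,-,-]
Step 1: ref 2 -> HIT, frames=[2,-,-]
Step 2: ref 2 -> HIT, frames=[2,-,-]
Step 3: ref 2 -> HIT, frames=[2,-,-]
Step 4: ref 2 -> HIT, frames=[2,-,-]
Step 5: ref 1 -> FAULT, frames=[2,1,-]
Step 6: ref 1 -> HIT, frames=[2,1,-]
Step 7: ref 4 -> FAULT, frames=[2,1,4]
Step 8: ref 4 -> HIT, frames=[2,1,4]
Step 9: ref 4 -> HIT, frames=[2,1,4]
Step 10: ref 4 -> HIT, frames=[2,1,4]
Step 11: ref 3 -> FAULT, evict 2, frames=[3,1,4]
At step 11: evicted page 2

Answer: 2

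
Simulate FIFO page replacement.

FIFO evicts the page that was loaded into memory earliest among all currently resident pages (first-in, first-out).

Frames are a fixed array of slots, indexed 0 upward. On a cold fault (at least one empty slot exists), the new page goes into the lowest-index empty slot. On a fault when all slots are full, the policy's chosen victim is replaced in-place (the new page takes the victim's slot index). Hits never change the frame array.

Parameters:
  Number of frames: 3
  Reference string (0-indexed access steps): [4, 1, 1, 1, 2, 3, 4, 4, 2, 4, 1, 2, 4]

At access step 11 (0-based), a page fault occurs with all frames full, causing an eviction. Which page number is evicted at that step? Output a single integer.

Answer: 3

Derivation:
Step 0: ref 4 -> FAULT, frames=[4,-,-]
Step 1: ref 1 -> FAULT, frames=[4,1,-]
Step 2: ref 1 -> HIT, frames=[4,1,-]
Step 3: ref 1 -> HIT, frames=[4,1,-]
Step 4: ref 2 -> FAULT, frames=[4,1,2]
Step 5: ref 3 -> FAULT, evict 4, frames=[3,1,2]
Step 6: ref 4 -> FAULT, evict 1, frames=[3,4,2]
Step 7: ref 4 -> HIT, frames=[3,4,2]
Step 8: ref 2 -> HIT, frames=[3,4,2]
Step 9: ref 4 -> HIT, frames=[3,4,2]
Step 10: ref 1 -> FAULT, evict 2, frames=[3,4,1]
Step 11: ref 2 -> FAULT, evict 3, frames=[2,4,1]
At step 11: evicted page 3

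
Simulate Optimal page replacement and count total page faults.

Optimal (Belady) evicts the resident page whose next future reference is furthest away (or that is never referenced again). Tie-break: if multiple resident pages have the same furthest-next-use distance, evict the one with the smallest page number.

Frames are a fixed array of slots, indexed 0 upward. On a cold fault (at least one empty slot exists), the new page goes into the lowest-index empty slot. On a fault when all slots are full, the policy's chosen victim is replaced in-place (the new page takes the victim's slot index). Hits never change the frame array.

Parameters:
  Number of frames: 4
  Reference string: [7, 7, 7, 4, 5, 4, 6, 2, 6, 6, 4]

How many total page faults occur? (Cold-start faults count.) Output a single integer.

Step 0: ref 7 → FAULT, frames=[7,-,-,-]
Step 1: ref 7 → HIT, frames=[7,-,-,-]
Step 2: ref 7 → HIT, frames=[7,-,-,-]
Step 3: ref 4 → FAULT, frames=[7,4,-,-]
Step 4: ref 5 → FAULT, frames=[7,4,5,-]
Step 5: ref 4 → HIT, frames=[7,4,5,-]
Step 6: ref 6 → FAULT, frames=[7,4,5,6]
Step 7: ref 2 → FAULT (evict 5), frames=[7,4,2,6]
Step 8: ref 6 → HIT, frames=[7,4,2,6]
Step 9: ref 6 → HIT, frames=[7,4,2,6]
Step 10: ref 4 → HIT, frames=[7,4,2,6]
Total faults: 5

Answer: 5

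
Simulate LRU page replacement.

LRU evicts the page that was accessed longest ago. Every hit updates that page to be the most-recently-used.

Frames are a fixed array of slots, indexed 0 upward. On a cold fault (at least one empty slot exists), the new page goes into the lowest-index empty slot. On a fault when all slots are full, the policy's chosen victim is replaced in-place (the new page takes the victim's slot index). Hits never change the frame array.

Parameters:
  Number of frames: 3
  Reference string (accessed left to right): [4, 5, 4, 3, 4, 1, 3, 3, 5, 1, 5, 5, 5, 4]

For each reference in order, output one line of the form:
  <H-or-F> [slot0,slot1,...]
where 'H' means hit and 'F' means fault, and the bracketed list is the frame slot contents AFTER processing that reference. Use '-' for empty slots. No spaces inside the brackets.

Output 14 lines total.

F [4,-,-]
F [4,5,-]
H [4,5,-]
F [4,5,3]
H [4,5,3]
F [4,1,3]
H [4,1,3]
H [4,1,3]
F [5,1,3]
H [5,1,3]
H [5,1,3]
H [5,1,3]
H [5,1,3]
F [5,1,4]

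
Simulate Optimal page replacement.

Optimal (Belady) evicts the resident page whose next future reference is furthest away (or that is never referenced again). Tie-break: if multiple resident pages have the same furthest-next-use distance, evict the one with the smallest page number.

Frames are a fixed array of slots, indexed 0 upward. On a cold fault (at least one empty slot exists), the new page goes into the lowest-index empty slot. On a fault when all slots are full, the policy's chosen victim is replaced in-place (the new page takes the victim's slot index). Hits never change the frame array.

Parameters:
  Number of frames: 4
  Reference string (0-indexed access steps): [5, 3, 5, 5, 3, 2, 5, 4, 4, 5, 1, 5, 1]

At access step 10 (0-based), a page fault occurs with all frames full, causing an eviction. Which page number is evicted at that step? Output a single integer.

Answer: 2

Derivation:
Step 0: ref 5 -> FAULT, frames=[5,-,-,-]
Step 1: ref 3 -> FAULT, frames=[5,3,-,-]
Step 2: ref 5 -> HIT, frames=[5,3,-,-]
Step 3: ref 5 -> HIT, frames=[5,3,-,-]
Step 4: ref 3 -> HIT, frames=[5,3,-,-]
Step 5: ref 2 -> FAULT, frames=[5,3,2,-]
Step 6: ref 5 -> HIT, frames=[5,3,2,-]
Step 7: ref 4 -> FAULT, frames=[5,3,2,4]
Step 8: ref 4 -> HIT, frames=[5,3,2,4]
Step 9: ref 5 -> HIT, frames=[5,3,2,4]
Step 10: ref 1 -> FAULT, evict 2, frames=[5,3,1,4]
At step 10: evicted page 2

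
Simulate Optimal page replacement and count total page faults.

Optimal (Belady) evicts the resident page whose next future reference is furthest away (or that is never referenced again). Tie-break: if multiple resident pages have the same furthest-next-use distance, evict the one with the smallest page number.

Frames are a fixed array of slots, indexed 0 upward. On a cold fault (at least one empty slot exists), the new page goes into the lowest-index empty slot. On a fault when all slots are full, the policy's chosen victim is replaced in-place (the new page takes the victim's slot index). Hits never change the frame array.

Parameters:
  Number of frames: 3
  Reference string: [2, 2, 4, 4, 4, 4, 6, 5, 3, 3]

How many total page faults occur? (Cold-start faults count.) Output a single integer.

Step 0: ref 2 → FAULT, frames=[2,-,-]
Step 1: ref 2 → HIT, frames=[2,-,-]
Step 2: ref 4 → FAULT, frames=[2,4,-]
Step 3: ref 4 → HIT, frames=[2,4,-]
Step 4: ref 4 → HIT, frames=[2,4,-]
Step 5: ref 4 → HIT, frames=[2,4,-]
Step 6: ref 6 → FAULT, frames=[2,4,6]
Step 7: ref 5 → FAULT (evict 2), frames=[5,4,6]
Step 8: ref 3 → FAULT (evict 4), frames=[5,3,6]
Step 9: ref 3 → HIT, frames=[5,3,6]
Total faults: 5

Answer: 5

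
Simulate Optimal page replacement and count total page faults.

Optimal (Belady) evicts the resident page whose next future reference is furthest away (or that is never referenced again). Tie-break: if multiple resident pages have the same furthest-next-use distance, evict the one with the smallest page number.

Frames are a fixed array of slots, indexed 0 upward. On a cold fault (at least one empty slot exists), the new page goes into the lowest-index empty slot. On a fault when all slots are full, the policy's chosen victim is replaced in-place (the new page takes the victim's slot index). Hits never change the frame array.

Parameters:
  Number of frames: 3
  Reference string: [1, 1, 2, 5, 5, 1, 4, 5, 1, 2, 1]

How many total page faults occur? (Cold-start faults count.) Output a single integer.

Step 0: ref 1 → FAULT, frames=[1,-,-]
Step 1: ref 1 → HIT, frames=[1,-,-]
Step 2: ref 2 → FAULT, frames=[1,2,-]
Step 3: ref 5 → FAULT, frames=[1,2,5]
Step 4: ref 5 → HIT, frames=[1,2,5]
Step 5: ref 1 → HIT, frames=[1,2,5]
Step 6: ref 4 → FAULT (evict 2), frames=[1,4,5]
Step 7: ref 5 → HIT, frames=[1,4,5]
Step 8: ref 1 → HIT, frames=[1,4,5]
Step 9: ref 2 → FAULT (evict 4), frames=[1,2,5]
Step 10: ref 1 → HIT, frames=[1,2,5]
Total faults: 5

Answer: 5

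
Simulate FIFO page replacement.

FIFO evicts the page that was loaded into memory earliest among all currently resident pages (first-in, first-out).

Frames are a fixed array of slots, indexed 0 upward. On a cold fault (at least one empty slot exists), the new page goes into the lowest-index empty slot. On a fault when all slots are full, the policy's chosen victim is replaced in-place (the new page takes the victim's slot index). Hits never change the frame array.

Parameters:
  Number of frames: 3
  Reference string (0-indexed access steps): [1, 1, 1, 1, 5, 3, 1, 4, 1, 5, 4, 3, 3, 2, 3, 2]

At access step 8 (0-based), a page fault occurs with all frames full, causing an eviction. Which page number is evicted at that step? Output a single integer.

Answer: 5

Derivation:
Step 0: ref 1 -> FAULT, frames=[1,-,-]
Step 1: ref 1 -> HIT, frames=[1,-,-]
Step 2: ref 1 -> HIT, frames=[1,-,-]
Step 3: ref 1 -> HIT, frames=[1,-,-]
Step 4: ref 5 -> FAULT, frames=[1,5,-]
Step 5: ref 3 -> FAULT, frames=[1,5,3]
Step 6: ref 1 -> HIT, frames=[1,5,3]
Step 7: ref 4 -> FAULT, evict 1, frames=[4,5,3]
Step 8: ref 1 -> FAULT, evict 5, frames=[4,1,3]
At step 8: evicted page 5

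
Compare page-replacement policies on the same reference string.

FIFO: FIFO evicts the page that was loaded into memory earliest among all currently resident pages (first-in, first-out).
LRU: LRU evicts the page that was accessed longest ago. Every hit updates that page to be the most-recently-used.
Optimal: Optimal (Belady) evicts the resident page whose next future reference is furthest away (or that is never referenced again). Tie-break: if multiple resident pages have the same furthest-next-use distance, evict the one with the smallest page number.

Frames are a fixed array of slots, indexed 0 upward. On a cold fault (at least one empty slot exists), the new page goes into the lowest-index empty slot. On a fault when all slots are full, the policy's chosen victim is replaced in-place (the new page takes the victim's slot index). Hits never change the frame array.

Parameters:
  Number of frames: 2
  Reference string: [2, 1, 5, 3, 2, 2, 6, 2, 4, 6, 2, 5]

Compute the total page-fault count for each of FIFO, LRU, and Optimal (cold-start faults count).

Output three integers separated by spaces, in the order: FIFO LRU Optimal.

--- FIFO ---
  step 0: ref 2 -> FAULT, frames=[2,-] (faults so far: 1)
  step 1: ref 1 -> FAULT, frames=[2,1] (faults so far: 2)
  step 2: ref 5 -> FAULT, evict 2, frames=[5,1] (faults so far: 3)
  step 3: ref 3 -> FAULT, evict 1, frames=[5,3] (faults so far: 4)
  step 4: ref 2 -> FAULT, evict 5, frames=[2,3] (faults so far: 5)
  step 5: ref 2 -> HIT, frames=[2,3] (faults so far: 5)
  step 6: ref 6 -> FAULT, evict 3, frames=[2,6] (faults so far: 6)
  step 7: ref 2 -> HIT, frames=[2,6] (faults so far: 6)
  step 8: ref 4 -> FAULT, evict 2, frames=[4,6] (faults so far: 7)
  step 9: ref 6 -> HIT, frames=[4,6] (faults so far: 7)
  step 10: ref 2 -> FAULT, evict 6, frames=[4,2] (faults so far: 8)
  step 11: ref 5 -> FAULT, evict 4, frames=[5,2] (faults so far: 9)
  FIFO total faults: 9
--- LRU ---
  step 0: ref 2 -> FAULT, frames=[2,-] (faults so far: 1)
  step 1: ref 1 -> FAULT, frames=[2,1] (faults so far: 2)
  step 2: ref 5 -> FAULT, evict 2, frames=[5,1] (faults so far: 3)
  step 3: ref 3 -> FAULT, evict 1, frames=[5,3] (faults so far: 4)
  step 4: ref 2 -> FAULT, evict 5, frames=[2,3] (faults so far: 5)
  step 5: ref 2 -> HIT, frames=[2,3] (faults so far: 5)
  step 6: ref 6 -> FAULT, evict 3, frames=[2,6] (faults so far: 6)
  step 7: ref 2 -> HIT, frames=[2,6] (faults so far: 6)
  step 8: ref 4 -> FAULT, evict 6, frames=[2,4] (faults so far: 7)
  step 9: ref 6 -> FAULT, evict 2, frames=[6,4] (faults so far: 8)
  step 10: ref 2 -> FAULT, evict 4, frames=[6,2] (faults so far: 9)
  step 11: ref 5 -> FAULT, evict 6, frames=[5,2] (faults so far: 10)
  LRU total faults: 10
--- Optimal ---
  step 0: ref 2 -> FAULT, frames=[2,-] (faults so far: 1)
  step 1: ref 1 -> FAULT, frames=[2,1] (faults so far: 2)
  step 2: ref 5 -> FAULT, evict 1, frames=[2,5] (faults so far: 3)
  step 3: ref 3 -> FAULT, evict 5, frames=[2,3] (faults so far: 4)
  step 4: ref 2 -> HIT, frames=[2,3] (faults so far: 4)
  step 5: ref 2 -> HIT, frames=[2,3] (faults so far: 4)
  step 6: ref 6 -> FAULT, evict 3, frames=[2,6] (faults so far: 5)
  step 7: ref 2 -> HIT, frames=[2,6] (faults so far: 5)
  step 8: ref 4 -> FAULT, evict 2, frames=[4,6] (faults so far: 6)
  step 9: ref 6 -> HIT, frames=[4,6] (faults so far: 6)
  step 10: ref 2 -> FAULT, evict 4, frames=[2,6] (faults so far: 7)
  step 11: ref 5 -> FAULT, evict 2, frames=[5,6] (faults so far: 8)
  Optimal total faults: 8

Answer: 9 10 8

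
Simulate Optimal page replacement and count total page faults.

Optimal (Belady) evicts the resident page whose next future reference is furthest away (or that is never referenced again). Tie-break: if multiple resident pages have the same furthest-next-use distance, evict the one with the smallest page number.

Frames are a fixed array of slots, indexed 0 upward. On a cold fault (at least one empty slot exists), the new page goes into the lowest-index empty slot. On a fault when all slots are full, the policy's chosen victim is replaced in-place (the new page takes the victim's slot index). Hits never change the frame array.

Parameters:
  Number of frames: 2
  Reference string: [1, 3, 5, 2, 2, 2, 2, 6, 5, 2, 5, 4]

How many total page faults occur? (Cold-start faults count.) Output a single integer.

Answer: 7

Derivation:
Step 0: ref 1 → FAULT, frames=[1,-]
Step 1: ref 3 → FAULT, frames=[1,3]
Step 2: ref 5 → FAULT (evict 1), frames=[5,3]
Step 3: ref 2 → FAULT (evict 3), frames=[5,2]
Step 4: ref 2 → HIT, frames=[5,2]
Step 5: ref 2 → HIT, frames=[5,2]
Step 6: ref 2 → HIT, frames=[5,2]
Step 7: ref 6 → FAULT (evict 2), frames=[5,6]
Step 8: ref 5 → HIT, frames=[5,6]
Step 9: ref 2 → FAULT (evict 6), frames=[5,2]
Step 10: ref 5 → HIT, frames=[5,2]
Step 11: ref 4 → FAULT (evict 2), frames=[5,4]
Total faults: 7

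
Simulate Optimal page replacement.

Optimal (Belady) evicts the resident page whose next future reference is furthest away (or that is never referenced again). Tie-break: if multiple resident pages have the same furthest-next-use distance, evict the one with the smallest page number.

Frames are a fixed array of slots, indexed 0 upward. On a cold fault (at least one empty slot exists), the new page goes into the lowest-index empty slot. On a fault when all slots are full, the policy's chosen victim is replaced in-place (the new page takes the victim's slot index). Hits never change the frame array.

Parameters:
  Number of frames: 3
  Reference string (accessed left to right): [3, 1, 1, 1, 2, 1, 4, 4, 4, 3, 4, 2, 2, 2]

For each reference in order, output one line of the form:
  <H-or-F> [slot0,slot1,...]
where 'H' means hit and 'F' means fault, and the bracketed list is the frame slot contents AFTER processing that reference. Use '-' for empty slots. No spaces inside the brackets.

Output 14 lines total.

F [3,-,-]
F [3,1,-]
H [3,1,-]
H [3,1,-]
F [3,1,2]
H [3,1,2]
F [3,4,2]
H [3,4,2]
H [3,4,2]
H [3,4,2]
H [3,4,2]
H [3,4,2]
H [3,4,2]
H [3,4,2]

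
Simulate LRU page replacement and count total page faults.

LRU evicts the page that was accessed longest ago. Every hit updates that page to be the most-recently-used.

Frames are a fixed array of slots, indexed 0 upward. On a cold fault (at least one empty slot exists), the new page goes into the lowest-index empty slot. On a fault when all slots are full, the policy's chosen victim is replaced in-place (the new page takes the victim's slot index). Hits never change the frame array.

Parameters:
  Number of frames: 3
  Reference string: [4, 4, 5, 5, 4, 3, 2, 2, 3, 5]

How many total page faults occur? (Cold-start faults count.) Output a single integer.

Answer: 5

Derivation:
Step 0: ref 4 → FAULT, frames=[4,-,-]
Step 1: ref 4 → HIT, frames=[4,-,-]
Step 2: ref 5 → FAULT, frames=[4,5,-]
Step 3: ref 5 → HIT, frames=[4,5,-]
Step 4: ref 4 → HIT, frames=[4,5,-]
Step 5: ref 3 → FAULT, frames=[4,5,3]
Step 6: ref 2 → FAULT (evict 5), frames=[4,2,3]
Step 7: ref 2 → HIT, frames=[4,2,3]
Step 8: ref 3 → HIT, frames=[4,2,3]
Step 9: ref 5 → FAULT (evict 4), frames=[5,2,3]
Total faults: 5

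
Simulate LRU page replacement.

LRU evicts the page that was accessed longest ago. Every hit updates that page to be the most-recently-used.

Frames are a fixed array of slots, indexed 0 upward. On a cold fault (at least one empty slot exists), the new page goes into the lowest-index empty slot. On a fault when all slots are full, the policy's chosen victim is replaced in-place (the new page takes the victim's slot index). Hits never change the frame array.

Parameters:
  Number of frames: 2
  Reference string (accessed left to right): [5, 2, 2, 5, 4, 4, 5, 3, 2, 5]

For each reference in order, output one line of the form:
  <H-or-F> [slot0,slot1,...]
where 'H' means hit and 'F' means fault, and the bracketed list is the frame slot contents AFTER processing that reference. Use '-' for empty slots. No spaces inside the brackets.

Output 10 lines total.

F [5,-]
F [5,2]
H [5,2]
H [5,2]
F [5,4]
H [5,4]
H [5,4]
F [5,3]
F [2,3]
F [2,5]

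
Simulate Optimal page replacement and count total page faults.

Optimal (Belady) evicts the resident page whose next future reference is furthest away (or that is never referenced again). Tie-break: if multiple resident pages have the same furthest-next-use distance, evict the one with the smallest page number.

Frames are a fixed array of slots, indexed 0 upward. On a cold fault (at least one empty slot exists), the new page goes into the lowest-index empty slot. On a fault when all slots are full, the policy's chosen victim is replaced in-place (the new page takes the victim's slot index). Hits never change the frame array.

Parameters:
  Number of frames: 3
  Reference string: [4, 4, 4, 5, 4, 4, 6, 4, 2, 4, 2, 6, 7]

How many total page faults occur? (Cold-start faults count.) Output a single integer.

Step 0: ref 4 → FAULT, frames=[4,-,-]
Step 1: ref 4 → HIT, frames=[4,-,-]
Step 2: ref 4 → HIT, frames=[4,-,-]
Step 3: ref 5 → FAULT, frames=[4,5,-]
Step 4: ref 4 → HIT, frames=[4,5,-]
Step 5: ref 4 → HIT, frames=[4,5,-]
Step 6: ref 6 → FAULT, frames=[4,5,6]
Step 7: ref 4 → HIT, frames=[4,5,6]
Step 8: ref 2 → FAULT (evict 5), frames=[4,2,6]
Step 9: ref 4 → HIT, frames=[4,2,6]
Step 10: ref 2 → HIT, frames=[4,2,6]
Step 11: ref 6 → HIT, frames=[4,2,6]
Step 12: ref 7 → FAULT (evict 2), frames=[4,7,6]
Total faults: 5

Answer: 5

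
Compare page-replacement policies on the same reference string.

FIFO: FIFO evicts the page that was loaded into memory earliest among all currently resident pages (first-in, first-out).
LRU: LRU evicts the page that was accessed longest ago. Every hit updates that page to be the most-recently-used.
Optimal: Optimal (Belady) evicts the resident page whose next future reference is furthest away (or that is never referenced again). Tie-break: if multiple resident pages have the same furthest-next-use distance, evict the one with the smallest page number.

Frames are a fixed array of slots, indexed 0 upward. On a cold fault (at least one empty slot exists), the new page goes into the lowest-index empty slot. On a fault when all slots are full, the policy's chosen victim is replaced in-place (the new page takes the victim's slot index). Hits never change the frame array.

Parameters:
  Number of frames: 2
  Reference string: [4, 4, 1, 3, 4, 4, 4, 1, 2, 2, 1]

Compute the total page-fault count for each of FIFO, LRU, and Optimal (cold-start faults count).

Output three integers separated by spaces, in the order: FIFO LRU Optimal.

--- FIFO ---
  step 0: ref 4 -> FAULT, frames=[4,-] (faults so far: 1)
  step 1: ref 4 -> HIT, frames=[4,-] (faults so far: 1)
  step 2: ref 1 -> FAULT, frames=[4,1] (faults so far: 2)
  step 3: ref 3 -> FAULT, evict 4, frames=[3,1] (faults so far: 3)
  step 4: ref 4 -> FAULT, evict 1, frames=[3,4] (faults so far: 4)
  step 5: ref 4 -> HIT, frames=[3,4] (faults so far: 4)
  step 6: ref 4 -> HIT, frames=[3,4] (faults so far: 4)
  step 7: ref 1 -> FAULT, evict 3, frames=[1,4] (faults so far: 5)
  step 8: ref 2 -> FAULT, evict 4, frames=[1,2] (faults so far: 6)
  step 9: ref 2 -> HIT, frames=[1,2] (faults so far: 6)
  step 10: ref 1 -> HIT, frames=[1,2] (faults so far: 6)
  FIFO total faults: 6
--- LRU ---
  step 0: ref 4 -> FAULT, frames=[4,-] (faults so far: 1)
  step 1: ref 4 -> HIT, frames=[4,-] (faults so far: 1)
  step 2: ref 1 -> FAULT, frames=[4,1] (faults so far: 2)
  step 3: ref 3 -> FAULT, evict 4, frames=[3,1] (faults so far: 3)
  step 4: ref 4 -> FAULT, evict 1, frames=[3,4] (faults so far: 4)
  step 5: ref 4 -> HIT, frames=[3,4] (faults so far: 4)
  step 6: ref 4 -> HIT, frames=[3,4] (faults so far: 4)
  step 7: ref 1 -> FAULT, evict 3, frames=[1,4] (faults so far: 5)
  step 8: ref 2 -> FAULT, evict 4, frames=[1,2] (faults so far: 6)
  step 9: ref 2 -> HIT, frames=[1,2] (faults so far: 6)
  step 10: ref 1 -> HIT, frames=[1,2] (faults so far: 6)
  LRU total faults: 6
--- Optimal ---
  step 0: ref 4 -> FAULT, frames=[4,-] (faults so far: 1)
  step 1: ref 4 -> HIT, frames=[4,-] (faults so far: 1)
  step 2: ref 1 -> FAULT, frames=[4,1] (faults so far: 2)
  step 3: ref 3 -> FAULT, evict 1, frames=[4,3] (faults so far: 3)
  step 4: ref 4 -> HIT, frames=[4,3] (faults so far: 3)
  step 5: ref 4 -> HIT, frames=[4,3] (faults so far: 3)
  step 6: ref 4 -> HIT, frames=[4,3] (faults so far: 3)
  step 7: ref 1 -> FAULT, evict 3, frames=[4,1] (faults so far: 4)
  step 8: ref 2 -> FAULT, evict 4, frames=[2,1] (faults so far: 5)
  step 9: ref 2 -> HIT, frames=[2,1] (faults so far: 5)
  step 10: ref 1 -> HIT, frames=[2,1] (faults so far: 5)
  Optimal total faults: 5

Answer: 6 6 5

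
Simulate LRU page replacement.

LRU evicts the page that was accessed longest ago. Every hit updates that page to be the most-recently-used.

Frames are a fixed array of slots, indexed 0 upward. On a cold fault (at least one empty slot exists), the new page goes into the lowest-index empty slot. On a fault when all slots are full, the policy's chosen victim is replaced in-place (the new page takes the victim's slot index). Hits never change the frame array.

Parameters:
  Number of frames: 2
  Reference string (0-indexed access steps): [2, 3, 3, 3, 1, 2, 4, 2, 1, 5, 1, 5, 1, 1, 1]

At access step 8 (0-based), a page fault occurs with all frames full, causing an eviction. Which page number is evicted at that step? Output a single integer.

Step 0: ref 2 -> FAULT, frames=[2,-]
Step 1: ref 3 -> FAULT, frames=[2,3]
Step 2: ref 3 -> HIT, frames=[2,3]
Step 3: ref 3 -> HIT, frames=[2,3]
Step 4: ref 1 -> FAULT, evict 2, frames=[1,3]
Step 5: ref 2 -> FAULT, evict 3, frames=[1,2]
Step 6: ref 4 -> FAULT, evict 1, frames=[4,2]
Step 7: ref 2 -> HIT, frames=[4,2]
Step 8: ref 1 -> FAULT, evict 4, frames=[1,2]
At step 8: evicted page 4

Answer: 4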